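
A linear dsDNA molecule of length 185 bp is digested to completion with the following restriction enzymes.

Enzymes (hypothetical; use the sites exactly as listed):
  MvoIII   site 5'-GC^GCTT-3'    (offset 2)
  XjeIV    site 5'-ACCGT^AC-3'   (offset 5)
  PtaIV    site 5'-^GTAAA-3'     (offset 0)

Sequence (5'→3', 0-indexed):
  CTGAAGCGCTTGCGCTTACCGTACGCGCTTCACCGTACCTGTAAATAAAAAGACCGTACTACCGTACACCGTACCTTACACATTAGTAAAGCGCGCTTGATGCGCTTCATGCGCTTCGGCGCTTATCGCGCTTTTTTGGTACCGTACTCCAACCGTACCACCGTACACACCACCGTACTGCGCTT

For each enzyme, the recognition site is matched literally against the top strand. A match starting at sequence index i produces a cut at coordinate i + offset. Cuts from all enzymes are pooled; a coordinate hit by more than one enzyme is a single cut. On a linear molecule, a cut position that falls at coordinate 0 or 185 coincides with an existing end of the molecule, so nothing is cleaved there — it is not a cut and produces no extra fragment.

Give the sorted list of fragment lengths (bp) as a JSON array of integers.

[4,4,4,5,6,7,7,8,8,8,9,9,9,9,9,10,11,12,13,16,17]

Site scan:
  MvoIII GCGCTT/2: at [5, 11, 24, 92, 101, 110, 118, 127, 179] ⇒ [7, 13, 26, 94, 103, 112, 120, 129, 181]
  XjeIV ACCGTAC/5: at [17, 31, 52, 60, 67, 140, 151, 159, 171] ⇒ [22, 36, 57, 65, 72, 145, 156, 164, 176]
  PtaIV GTAAA/0: at [40, 85] ⇒ [40, 85]

Pooled cuts: [7, 13, 22, 26, 36, 40, 57, 65, 72, 85, 94, 103, 112, 120, 129, 145, 156, 164, 176, 181]

Fragment lengths:
  [0,7): 7 bp
  [7,13): 6 bp
  [13,22): 9 bp
  [22,26): 4 bp
  [26,36): 10 bp
  [36,40): 4 bp
  [40,57): 17 bp
  [57,65): 8 bp
  [65,72): 7 bp
  [72,85): 13 bp
  [85,94): 9 bp
  [94,103): 9 bp
  [103,112): 9 bp
  [112,120): 8 bp
  [120,129): 9 bp
  [129,145): 16 bp
  [145,156): 11 bp
  [156,164): 8 bp
  [164,176): 12 bp
  [176,181): 5 bp
  [181,185): 4 bp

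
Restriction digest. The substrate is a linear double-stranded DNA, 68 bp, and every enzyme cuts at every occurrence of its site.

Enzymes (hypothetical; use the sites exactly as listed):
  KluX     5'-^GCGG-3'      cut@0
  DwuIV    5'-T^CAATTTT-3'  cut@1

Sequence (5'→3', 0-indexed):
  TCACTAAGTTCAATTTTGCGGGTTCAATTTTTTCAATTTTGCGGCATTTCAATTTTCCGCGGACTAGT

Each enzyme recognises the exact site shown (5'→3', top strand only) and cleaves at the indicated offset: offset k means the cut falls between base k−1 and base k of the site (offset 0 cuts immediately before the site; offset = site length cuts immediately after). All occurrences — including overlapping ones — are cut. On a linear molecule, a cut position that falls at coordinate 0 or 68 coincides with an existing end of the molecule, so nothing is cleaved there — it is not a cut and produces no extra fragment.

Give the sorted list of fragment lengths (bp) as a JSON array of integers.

Scan for sites:
  KluX (GCGG, off=0): starts [17, 40, 58] → cuts [17, 40, 58]
  DwuIV (TCAATTTT, off=1): starts [9, 23, 32, 48] → cuts [10, 24, 33, 49]

All cut coordinates (distinct, sorted): [10, 17, 24, 33, 40, 49, 58]

Fragment lengths:
  [0,10): 10 bp
  [10,17): 7 bp
  [17,24): 7 bp
  [24,33): 9 bp
  [33,40): 7 bp
  [40,49): 9 bp
  [49,58): 9 bp
  [58,68): 10 bp

[7,7,7,9,9,9,10,10]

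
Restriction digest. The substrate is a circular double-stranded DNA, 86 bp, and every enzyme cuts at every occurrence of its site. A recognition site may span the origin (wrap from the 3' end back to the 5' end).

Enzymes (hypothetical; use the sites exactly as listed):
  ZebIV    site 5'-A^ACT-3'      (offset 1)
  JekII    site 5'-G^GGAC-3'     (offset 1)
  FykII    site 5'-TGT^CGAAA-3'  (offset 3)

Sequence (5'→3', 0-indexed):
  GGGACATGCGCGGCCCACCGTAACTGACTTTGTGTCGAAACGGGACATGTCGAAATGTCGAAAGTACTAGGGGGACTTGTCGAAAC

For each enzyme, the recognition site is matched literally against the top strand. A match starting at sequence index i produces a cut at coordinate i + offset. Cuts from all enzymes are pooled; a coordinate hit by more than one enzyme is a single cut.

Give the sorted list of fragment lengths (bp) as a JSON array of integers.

Per-enzyme occurrences:
  ZebIV AACT/1: at [21] ⇒ [22]
  JekII GGGAC/1: at [0, 41, 71] ⇒ [1, 42, 72]
  FykII TGTCGAAA/3: at [32, 47, 55, 77] ⇒ [35, 50, 58, 80]

Pooled cuts: [1, 22, 35, 42, 50, 58, 72, 80]

Fragment lengths:
  1→22: 21 bp
  22→35: 13 bp
  35→42: 7 bp
  42→50: 8 bp
  50→58: 8 bp
  58→72: 14 bp
  72→80: 8 bp
  80→1 (wrap): 86-80+1 = 7 bp

[7,7,8,8,8,13,14,21]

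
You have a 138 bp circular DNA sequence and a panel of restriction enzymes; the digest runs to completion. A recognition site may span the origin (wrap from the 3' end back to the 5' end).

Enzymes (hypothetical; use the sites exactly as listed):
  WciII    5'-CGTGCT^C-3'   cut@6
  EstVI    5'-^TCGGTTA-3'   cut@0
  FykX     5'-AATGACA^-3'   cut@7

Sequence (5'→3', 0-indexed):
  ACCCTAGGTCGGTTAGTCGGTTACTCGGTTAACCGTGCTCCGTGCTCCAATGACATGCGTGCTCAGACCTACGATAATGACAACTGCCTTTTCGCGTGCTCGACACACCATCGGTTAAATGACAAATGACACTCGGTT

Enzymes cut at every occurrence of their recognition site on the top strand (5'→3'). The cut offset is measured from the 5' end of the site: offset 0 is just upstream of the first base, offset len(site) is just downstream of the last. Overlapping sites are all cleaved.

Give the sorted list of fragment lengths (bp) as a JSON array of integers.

[1,7,7,8,8,8,9,10,14,14,15,18,19]

Per-enzyme occurrences:
  WciII CGTGCTC/6: at [33, 40, 57, 94] ⇒ [39, 46, 63, 100]
  EstVI TCGGTTA/0: at [8, 16, 24, 110, 132] ⇒ [8, 16, 24, 110, 132]
  FykX AATGACA/7: at [48, 75, 117, 124] ⇒ [55, 82, 124, 131]

Pooled cuts: [8, 16, 24, 39, 46, 55, 63, 82, 100, 110, 124, 131, 132]

Fragments:
  8→16: 8 bp
  16→24: 8 bp
  24→39: 15 bp
  39→46: 7 bp
  46→55: 9 bp
  55→63: 8 bp
  63→82: 19 bp
  82→100: 18 bp
  100→110: 10 bp
  110→124: 14 bp
  124→131: 7 bp
  131→132: 1 bp
  132→8 (wrap): 138-132+8 = 14 bp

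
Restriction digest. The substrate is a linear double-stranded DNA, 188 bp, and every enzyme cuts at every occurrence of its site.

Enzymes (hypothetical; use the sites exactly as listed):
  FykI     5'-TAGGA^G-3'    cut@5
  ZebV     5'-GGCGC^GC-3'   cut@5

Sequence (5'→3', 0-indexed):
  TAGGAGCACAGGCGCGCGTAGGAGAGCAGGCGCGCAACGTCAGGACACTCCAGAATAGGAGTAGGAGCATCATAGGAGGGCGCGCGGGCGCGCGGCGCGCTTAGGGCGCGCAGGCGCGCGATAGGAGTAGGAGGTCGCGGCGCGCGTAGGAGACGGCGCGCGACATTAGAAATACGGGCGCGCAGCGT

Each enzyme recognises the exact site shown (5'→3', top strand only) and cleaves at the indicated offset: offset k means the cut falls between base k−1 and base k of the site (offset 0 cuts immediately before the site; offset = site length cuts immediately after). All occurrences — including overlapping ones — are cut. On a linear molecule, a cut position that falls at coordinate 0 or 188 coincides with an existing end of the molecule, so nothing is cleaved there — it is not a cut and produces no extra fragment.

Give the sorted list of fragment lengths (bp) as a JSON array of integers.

[5,6,6,6,7,7,8,8,8,8,8,9,10,10,11,11,11,22,27]

Per-enzyme occurrences:
  FykI (TAGGAG, off=5): starts [0, 18, 55, 61, 72, 121, 127, 146] → cuts [5, 23, 60, 66, 77, 126, 132, 151]
  ZebV (GGCGCGC, off=5): starts [10, 28, 78, 86, 93, 104, 112, 138, 154, 176] → cuts [15, 33, 83, 91, 98, 109, 117, 143, 159, 181]

Pooled cuts: [5, 15, 23, 33, 60, 66, 77, 83, 91, 98, 109, 117, 126, 132, 143, 151, 159, 181]

Fragment lengths:
  [0,5): 5 bp
  [5,15): 10 bp
  [15,23): 8 bp
  [23,33): 10 bp
  [33,60): 27 bp
  [60,66): 6 bp
  [66,77): 11 bp
  [77,83): 6 bp
  [83,91): 8 bp
  [91,98): 7 bp
  [98,109): 11 bp
  [109,117): 8 bp
  [117,126): 9 bp
  [126,132): 6 bp
  [132,143): 11 bp
  [143,151): 8 bp
  [151,159): 8 bp
  [159,181): 22 bp
  [181,188): 7 bp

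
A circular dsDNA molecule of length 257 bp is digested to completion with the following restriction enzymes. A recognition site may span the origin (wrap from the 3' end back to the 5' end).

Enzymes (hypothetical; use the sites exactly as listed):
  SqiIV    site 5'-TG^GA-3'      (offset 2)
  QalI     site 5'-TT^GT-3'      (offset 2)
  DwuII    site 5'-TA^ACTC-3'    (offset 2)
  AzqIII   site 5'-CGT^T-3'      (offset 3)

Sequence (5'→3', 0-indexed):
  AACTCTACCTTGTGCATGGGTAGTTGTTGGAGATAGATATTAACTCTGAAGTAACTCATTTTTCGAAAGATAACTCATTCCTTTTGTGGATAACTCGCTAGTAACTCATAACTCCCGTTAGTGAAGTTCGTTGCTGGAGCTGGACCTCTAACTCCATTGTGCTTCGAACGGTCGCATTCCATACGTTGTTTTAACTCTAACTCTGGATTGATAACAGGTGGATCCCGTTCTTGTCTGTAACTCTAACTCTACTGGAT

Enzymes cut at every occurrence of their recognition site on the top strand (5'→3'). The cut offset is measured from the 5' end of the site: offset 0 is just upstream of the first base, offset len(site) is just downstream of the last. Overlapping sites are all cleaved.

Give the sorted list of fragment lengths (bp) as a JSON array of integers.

[1,3,4,4,4,4,5,6,6,6,6,6,7,7,8,8,8,8,9,10,11,11,13,13,13,14,15,19,28]

Per-enzyme occurrences:
  SqiIV (TGGA, off=2): starts [27, 86, 134, 140, 203, 218, 252] → cuts [29, 88, 136, 142, 205, 220, 254]
  QalI (TTGT, off=2): starts [9, 23, 83, 156, 185, 230] → cuts [11, 25, 85, 158, 187, 232]
  DwuII (TAACTC, off=2): starts [40, 51, 70, 90, 101, 108, 148, 191, 197, 237, 243, 256] → cuts [1, 42, 53, 72, 92, 103, 110, 150, 193, 199, 239, 245]
  AzqIII (CGTT, off=3): starts [115, 128, 183, 225] → cuts [118, 131, 186, 228]

Pooled cuts: [1, 11, 25, 29, 42, 53, 72, 85, 88, 92, 103, 110, 118, 131, 136, 142, 150, 158, 186, 187, 193, 199, 205, 220, 228, 232, 239, 245, 254]

Fragments:
  1→11: 10 bp
  11→25: 14 bp
  25→29: 4 bp
  29→42: 13 bp
  42→53: 11 bp
  53→72: 19 bp
  72→85: 13 bp
  85→88: 3 bp
  88→92: 4 bp
  92→103: 11 bp
  103→110: 7 bp
  110→118: 8 bp
  118→131: 13 bp
  131→136: 5 bp
  136→142: 6 bp
  142→150: 8 bp
  150→158: 8 bp
  158→186: 28 bp
  186→187: 1 bp
  187→193: 6 bp
  193→199: 6 bp
  199→205: 6 bp
  205→220: 15 bp
  220→228: 8 bp
  228→232: 4 bp
  232→239: 7 bp
  239→245: 6 bp
  245→254: 9 bp
  254→1 (wrap): 257-254+1 = 4 bp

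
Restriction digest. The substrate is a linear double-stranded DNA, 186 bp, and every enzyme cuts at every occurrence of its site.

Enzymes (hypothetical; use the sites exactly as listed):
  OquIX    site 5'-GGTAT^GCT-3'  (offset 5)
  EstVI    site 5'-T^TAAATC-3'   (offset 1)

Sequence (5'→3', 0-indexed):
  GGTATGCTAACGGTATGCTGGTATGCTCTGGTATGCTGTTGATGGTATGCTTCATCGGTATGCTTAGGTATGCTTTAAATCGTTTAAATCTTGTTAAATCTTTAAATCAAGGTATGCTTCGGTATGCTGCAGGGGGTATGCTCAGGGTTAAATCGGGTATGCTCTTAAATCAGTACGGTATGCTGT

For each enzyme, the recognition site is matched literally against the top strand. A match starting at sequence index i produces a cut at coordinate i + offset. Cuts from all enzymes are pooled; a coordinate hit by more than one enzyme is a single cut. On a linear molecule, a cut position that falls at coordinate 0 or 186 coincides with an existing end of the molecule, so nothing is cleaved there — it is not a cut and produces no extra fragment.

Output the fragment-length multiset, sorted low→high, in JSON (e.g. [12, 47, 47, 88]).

[4,5,5,5,8,8,9,9,10,10,10,10,11,12,13,13,14,14,16]

Per-enzyme occurrences:
  OquIX GGTATGCT/5: at [0, 11, 19, 29, 43, 56, 66, 110, 120, 134, 155, 176] ⇒ [5, 16, 24, 34, 48, 61, 71, 115, 125, 139, 160, 181]
  EstVI TTAAATC/1: at [74, 83, 93, 101, 147, 164] ⇒ [75, 84, 94, 102, 148, 165]

All cut coordinates (distinct, sorted): [5, 16, 24, 34, 48, 61, 71, 75, 84, 94, 102, 115, 125, 139, 148, 160, 165, 181]

Fragments:
  [0,5): 5 bp
  [5,16): 11 bp
  [16,24): 8 bp
  [24,34): 10 bp
  [34,48): 14 bp
  [48,61): 13 bp
  [61,71): 10 bp
  [71,75): 4 bp
  [75,84): 9 bp
  [84,94): 10 bp
  [94,102): 8 bp
  [102,115): 13 bp
  [115,125): 10 bp
  [125,139): 14 bp
  [139,148): 9 bp
  [148,160): 12 bp
  [160,165): 5 bp
  [165,181): 16 bp
  [181,186): 5 bp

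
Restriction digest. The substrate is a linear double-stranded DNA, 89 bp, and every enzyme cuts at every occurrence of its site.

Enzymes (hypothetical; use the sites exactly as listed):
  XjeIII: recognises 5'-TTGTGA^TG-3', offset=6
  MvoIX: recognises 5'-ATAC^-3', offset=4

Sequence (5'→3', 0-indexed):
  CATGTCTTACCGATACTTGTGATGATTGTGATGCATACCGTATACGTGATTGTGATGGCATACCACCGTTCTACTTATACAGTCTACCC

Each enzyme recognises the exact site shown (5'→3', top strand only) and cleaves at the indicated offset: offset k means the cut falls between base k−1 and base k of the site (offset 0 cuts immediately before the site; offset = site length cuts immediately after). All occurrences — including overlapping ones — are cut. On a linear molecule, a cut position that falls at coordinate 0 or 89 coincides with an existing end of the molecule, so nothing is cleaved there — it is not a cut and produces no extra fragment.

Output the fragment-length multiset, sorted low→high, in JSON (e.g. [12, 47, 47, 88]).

Site scan:
  XjeIII TTGTGATG/6: at [16, 25, 49] ⇒ [22, 31, 55]
  MvoIX ATAC/4: at [12, 34, 41, 59, 76] ⇒ [16, 38, 45, 63, 80]

Pooled cuts: [16, 22, 31, 38, 45, 55, 63, 80]

Fragment lengths:
  [0,16): 16 bp
  [16,22): 6 bp
  [22,31): 9 bp
  [31,38): 7 bp
  [38,45): 7 bp
  [45,55): 10 bp
  [55,63): 8 bp
  [63,80): 17 bp
  [80,89): 9 bp

[6,7,7,8,9,9,10,16,17]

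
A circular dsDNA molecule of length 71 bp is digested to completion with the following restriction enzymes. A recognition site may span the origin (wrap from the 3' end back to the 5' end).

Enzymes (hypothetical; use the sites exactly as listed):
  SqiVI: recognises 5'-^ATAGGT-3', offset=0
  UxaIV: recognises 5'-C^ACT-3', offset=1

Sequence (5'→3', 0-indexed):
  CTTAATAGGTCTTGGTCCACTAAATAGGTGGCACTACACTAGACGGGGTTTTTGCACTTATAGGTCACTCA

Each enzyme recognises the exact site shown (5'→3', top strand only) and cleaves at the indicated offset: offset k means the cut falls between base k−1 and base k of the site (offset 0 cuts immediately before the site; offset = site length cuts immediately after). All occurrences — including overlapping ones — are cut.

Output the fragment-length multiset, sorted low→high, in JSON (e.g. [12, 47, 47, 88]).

Per-enzyme occurrences:
  SqiVI ATAGGT/0: at [4, 23, 59] ⇒ [4, 23, 59]
  UxaIV CACT/1: at [17, 31, 36, 54, 65, 69] ⇒ [18, 32, 37, 55, 66, 70]

Pooled cuts: [4, 18, 23, 32, 37, 55, 59, 66, 70]

Fragments:
  4→18: 14 bp
  18→23: 5 bp
  23→32: 9 bp
  32→37: 5 bp
  37→55: 18 bp
  55→59: 4 bp
  59→66: 7 bp
  66→70: 4 bp
  70→4 (wrap): 71-70+4 = 5 bp

[4,4,5,5,5,7,9,14,18]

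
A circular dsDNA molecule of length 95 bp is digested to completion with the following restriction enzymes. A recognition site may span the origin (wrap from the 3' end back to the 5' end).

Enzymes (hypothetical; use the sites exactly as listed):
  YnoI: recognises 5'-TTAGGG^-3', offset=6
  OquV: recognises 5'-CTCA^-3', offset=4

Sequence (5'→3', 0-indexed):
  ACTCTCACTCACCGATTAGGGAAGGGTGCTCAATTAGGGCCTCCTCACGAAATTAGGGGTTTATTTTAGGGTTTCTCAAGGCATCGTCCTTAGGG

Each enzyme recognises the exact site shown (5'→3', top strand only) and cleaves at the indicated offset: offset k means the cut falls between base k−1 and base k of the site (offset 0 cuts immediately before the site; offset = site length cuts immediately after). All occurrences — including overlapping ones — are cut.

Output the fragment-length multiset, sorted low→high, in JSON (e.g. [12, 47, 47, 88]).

Scan for sites:
  YnoI TTAGGG/6: at [15, 33, 52, 65, 89] ⇒ [0, 21, 39, 58, 71]
  OquV CTCA/4: at [3, 7, 28, 43, 74] ⇒ [7, 11, 32, 47, 78]

All cut coordinates (distinct, sorted): [0, 7, 11, 21, 32, 39, 47, 58, 71, 78]

Fragments:
  0→7: 7 bp
  7→11: 4 bp
  11→21: 10 bp
  21→32: 11 bp
  32→39: 7 bp
  39→47: 8 bp
  47→58: 11 bp
  58→71: 13 bp
  71→78: 7 bp
  78→0 (wrap): 95-78+0 = 17 bp

[4,7,7,7,8,10,11,11,13,17]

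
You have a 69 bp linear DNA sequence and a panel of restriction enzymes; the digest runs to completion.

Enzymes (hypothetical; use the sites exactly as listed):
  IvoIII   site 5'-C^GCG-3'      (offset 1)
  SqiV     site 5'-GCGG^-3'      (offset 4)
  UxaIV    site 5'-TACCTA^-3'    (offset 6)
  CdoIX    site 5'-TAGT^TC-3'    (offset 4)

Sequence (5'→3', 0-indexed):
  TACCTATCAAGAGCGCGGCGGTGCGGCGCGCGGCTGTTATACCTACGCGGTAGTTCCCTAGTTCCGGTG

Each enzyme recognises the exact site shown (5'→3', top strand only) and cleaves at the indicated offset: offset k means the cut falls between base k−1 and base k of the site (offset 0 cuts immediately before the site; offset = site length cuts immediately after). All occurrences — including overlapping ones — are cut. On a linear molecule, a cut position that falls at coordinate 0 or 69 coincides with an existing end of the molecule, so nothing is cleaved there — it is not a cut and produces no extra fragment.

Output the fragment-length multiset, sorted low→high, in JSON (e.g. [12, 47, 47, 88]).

Site scan:
  IvoIII (CGCG, off=1): starts [13, 26, 28, 45] → cuts [14, 27, 29, 46]
  SqiV (GCGG, off=4): starts [14, 17, 22, 29, 46] → cuts [18, 21, 26, 33, 50]
  UxaIV (TACCTA, off=6): starts [0, 39] → cuts [6, 45]
  CdoIX (TAGTTC, off=4): starts [50, 58] → cuts [54, 62]

All cut coordinates (distinct, sorted): [6, 14, 18, 21, 26, 27, 29, 33, 45, 46, 50, 54, 62]

Fragment lengths:
  [0,6): 6 bp
  [6,14): 8 bp
  [14,18): 4 bp
  [18,21): 3 bp
  [21,26): 5 bp
  [26,27): 1 bp
  [27,29): 2 bp
  [29,33): 4 bp
  [33,45): 12 bp
  [45,46): 1 bp
  [46,50): 4 bp
  [50,54): 4 bp
  [54,62): 8 bp
  [62,69): 7 bp

[1,1,2,3,4,4,4,4,5,6,7,8,8,12]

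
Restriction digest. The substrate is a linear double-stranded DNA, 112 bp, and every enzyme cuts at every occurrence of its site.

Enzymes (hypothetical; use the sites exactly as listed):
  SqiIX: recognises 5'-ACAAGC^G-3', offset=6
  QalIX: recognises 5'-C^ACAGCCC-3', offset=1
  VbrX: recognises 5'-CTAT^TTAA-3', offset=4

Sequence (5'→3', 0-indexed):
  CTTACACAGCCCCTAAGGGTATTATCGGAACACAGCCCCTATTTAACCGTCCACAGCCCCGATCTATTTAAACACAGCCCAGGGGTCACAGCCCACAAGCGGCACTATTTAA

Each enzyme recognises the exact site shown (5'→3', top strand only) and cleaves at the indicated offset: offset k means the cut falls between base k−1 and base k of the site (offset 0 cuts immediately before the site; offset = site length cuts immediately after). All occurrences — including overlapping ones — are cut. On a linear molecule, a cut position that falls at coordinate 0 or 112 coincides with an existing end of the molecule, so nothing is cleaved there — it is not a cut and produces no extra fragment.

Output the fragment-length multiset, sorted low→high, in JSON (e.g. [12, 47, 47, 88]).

Per-enzyme occurrences:
  SqiIX ACAAGCG/6: at [94] ⇒ [100]
  QalIX CACAGCCC/1: at [4, 30, 51, 72, 86] ⇒ [5, 31, 52, 73, 87]
  VbrX CTATTTAA/4: at [38, 63, 104] ⇒ [42, 67, 108]

All cut coordinates (distinct, sorted): [5, 31, 42, 52, 67, 73, 87, 100, 108]

Fragment lengths:
  [0,5): 5 bp
  [5,31): 26 bp
  [31,42): 11 bp
  [42,52): 10 bp
  [52,67): 15 bp
  [67,73): 6 bp
  [73,87): 14 bp
  [87,100): 13 bp
  [100,108): 8 bp
  [108,112): 4 bp

[4,5,6,8,10,11,13,14,15,26]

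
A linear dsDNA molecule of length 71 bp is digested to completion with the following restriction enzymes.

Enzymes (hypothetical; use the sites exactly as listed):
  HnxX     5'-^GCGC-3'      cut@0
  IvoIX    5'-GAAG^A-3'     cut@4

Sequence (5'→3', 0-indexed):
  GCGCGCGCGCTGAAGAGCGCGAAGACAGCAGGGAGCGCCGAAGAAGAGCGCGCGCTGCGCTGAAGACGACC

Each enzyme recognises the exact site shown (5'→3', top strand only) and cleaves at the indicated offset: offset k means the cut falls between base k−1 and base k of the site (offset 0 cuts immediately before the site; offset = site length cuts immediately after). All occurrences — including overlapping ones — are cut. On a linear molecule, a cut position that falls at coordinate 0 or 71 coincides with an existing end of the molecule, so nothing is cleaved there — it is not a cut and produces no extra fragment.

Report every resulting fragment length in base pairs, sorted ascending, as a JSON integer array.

Per-enzyme occurrences:
  HnxX (GCGC, off=0): starts [0, 2, 4, 6, 16, 34, 47, 49, 51, 56] → cuts [2, 4, 6, 16, 34, 47, 49, 51, 56] (position 0 is a terminus of the linear molecule — no cut)
  IvoIX (GAAGA, off=4): starts [11, 20, 39, 42, 61] → cuts [15, 24, 43, 46, 65]

All cut coordinates (distinct, sorted): [2, 4, 6, 15, 16, 24, 34, 43, 46, 47, 49, 51, 56, 65]

Fragments:
  [0,2): 2 bp
  [2,4): 2 bp
  [4,6): 2 bp
  [6,15): 9 bp
  [15,16): 1 bp
  [16,24): 8 bp
  [24,34): 10 bp
  [34,43): 9 bp
  [43,46): 3 bp
  [46,47): 1 bp
  [47,49): 2 bp
  [49,51): 2 bp
  [51,56): 5 bp
  [56,65): 9 bp
  [65,71): 6 bp

[1,1,2,2,2,2,2,3,5,6,8,9,9,9,10]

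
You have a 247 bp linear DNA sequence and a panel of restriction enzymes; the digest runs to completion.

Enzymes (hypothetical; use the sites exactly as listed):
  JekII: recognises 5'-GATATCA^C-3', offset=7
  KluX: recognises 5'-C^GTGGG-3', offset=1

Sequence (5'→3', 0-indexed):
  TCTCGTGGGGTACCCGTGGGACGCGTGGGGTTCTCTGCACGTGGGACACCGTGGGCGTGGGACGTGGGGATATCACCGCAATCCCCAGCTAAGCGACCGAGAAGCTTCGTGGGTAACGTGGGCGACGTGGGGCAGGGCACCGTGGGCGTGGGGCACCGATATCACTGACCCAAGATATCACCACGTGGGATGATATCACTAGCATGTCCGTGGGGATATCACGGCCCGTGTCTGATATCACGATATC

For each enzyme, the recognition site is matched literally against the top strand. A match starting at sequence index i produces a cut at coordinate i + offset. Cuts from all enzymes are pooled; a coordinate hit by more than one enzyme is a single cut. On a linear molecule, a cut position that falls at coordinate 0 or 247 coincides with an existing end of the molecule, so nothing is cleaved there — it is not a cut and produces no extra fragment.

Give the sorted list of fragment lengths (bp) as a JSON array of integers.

Per-enzyme occurrences:
  JekII GATATCAC/7: at [68, 157, 173, 191, 214, 233] ⇒ [75, 164, 180, 198, 221, 240]
  KluX CGTGGG/1: at [3, 14, 23, 39, 49, 55, 62, 107, 116, 125, 140, 146, 183, 208] ⇒ [4, 15, 24, 40, 50, 56, 63, 108, 117, 126, 141, 147, 184, 209]

All cut coordinates (distinct, sorted): [4, 15, 24, 40, 50, 56, 63, 75, 108, 117, 126, 141, 147, 164, 180, 184, 198, 209, 221, 240]

Fragments:
  [0,4): 4 bp
  [4,15): 11 bp
  [15,24): 9 bp
  [24,40): 16 bp
  [40,50): 10 bp
  [50,56): 6 bp
  [56,63): 7 bp
  [63,75): 12 bp
  [75,108): 33 bp
  [108,117): 9 bp
  [117,126): 9 bp
  [126,141): 15 bp
  [141,147): 6 bp
  [147,164): 17 bp
  [164,180): 16 bp
  [180,184): 4 bp
  [184,198): 14 bp
  [198,209): 11 bp
  [209,221): 12 bp
  [221,240): 19 bp
  [240,247): 7 bp

[4,4,6,6,7,7,9,9,9,10,11,11,12,12,14,15,16,16,17,19,33]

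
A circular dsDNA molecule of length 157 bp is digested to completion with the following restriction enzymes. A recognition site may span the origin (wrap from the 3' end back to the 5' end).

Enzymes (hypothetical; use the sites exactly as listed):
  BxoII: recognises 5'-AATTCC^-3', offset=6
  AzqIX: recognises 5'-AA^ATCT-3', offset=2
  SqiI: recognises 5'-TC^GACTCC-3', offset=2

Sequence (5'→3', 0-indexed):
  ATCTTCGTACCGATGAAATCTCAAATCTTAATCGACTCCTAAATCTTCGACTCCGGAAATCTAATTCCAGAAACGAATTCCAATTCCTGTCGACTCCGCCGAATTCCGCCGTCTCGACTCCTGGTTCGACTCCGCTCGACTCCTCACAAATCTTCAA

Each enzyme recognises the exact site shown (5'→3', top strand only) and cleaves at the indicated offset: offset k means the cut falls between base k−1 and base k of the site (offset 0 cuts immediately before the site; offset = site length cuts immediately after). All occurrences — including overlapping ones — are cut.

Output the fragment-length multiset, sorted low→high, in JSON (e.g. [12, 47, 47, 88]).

[4,6,6,7,8,8,9,9,10,10,10,12,12,13,16,17]

Per-enzyme occurrences:
  BxoII AATTCC/6: at [62, 75, 81, 101] ⇒ [68, 81, 87, 107]
  AzqIX AAATCT/2: at [15, 22, 40, 56, 147, 155] ⇒ [0, 17, 24, 42, 58, 149]
  SqiI TCGACTCC/2: at [31, 46, 89, 113, 125, 135] ⇒ [33, 48, 91, 115, 127, 137]

All cut coordinates (distinct, sorted): [0, 17, 24, 33, 42, 48, 58, 68, 81, 87, 91, 107, 115, 127, 137, 149]

Fragment lengths:
  0→17: 17 bp
  17→24: 7 bp
  24→33: 9 bp
  33→42: 9 bp
  42→48: 6 bp
  48→58: 10 bp
  58→68: 10 bp
  68→81: 13 bp
  81→87: 6 bp
  87→91: 4 bp
  91→107: 16 bp
  107→115: 8 bp
  115→127: 12 bp
  127→137: 10 bp
  137→149: 12 bp
  149→0 (wrap): 157-149+0 = 8 bp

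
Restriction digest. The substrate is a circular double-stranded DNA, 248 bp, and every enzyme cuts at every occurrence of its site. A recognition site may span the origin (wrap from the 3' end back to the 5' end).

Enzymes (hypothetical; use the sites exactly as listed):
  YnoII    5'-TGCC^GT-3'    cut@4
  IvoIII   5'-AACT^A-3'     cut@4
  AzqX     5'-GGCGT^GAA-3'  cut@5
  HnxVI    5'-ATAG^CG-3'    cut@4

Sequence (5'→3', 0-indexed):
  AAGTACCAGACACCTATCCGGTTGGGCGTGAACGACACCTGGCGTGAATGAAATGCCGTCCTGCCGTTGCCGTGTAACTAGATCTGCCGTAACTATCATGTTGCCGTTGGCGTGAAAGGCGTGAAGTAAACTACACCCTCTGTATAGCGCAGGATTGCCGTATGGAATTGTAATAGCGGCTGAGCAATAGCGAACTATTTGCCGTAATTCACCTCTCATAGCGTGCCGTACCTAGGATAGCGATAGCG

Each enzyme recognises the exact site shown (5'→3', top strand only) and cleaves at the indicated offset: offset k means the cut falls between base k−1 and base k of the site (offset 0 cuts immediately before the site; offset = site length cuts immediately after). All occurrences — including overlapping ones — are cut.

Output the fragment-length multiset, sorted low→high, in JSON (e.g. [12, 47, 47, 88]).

Scan for sites:
  YnoII (TGCCGT, off=4): starts [53, 61, 67, 84, 101, 155, 199, 223] → cuts [57, 65, 71, 88, 105, 159, 203, 227]
  IvoIII (AACTA, off=4): starts [75, 90, 128, 192] → cuts [79, 94, 132, 196]
  AzqX (GGCGTGAA, off=5): starts [24, 40, 108, 117] → cuts [29, 45, 113, 122]
  HnxVI (ATAGCG, off=4): starts [143, 172, 186, 217, 236, 242] → cuts [147, 176, 190, 221, 240, 246]

All cut coordinates (distinct, sorted): [29, 45, 57, 65, 71, 79, 88, 94, 105, 113, 122, 132, 147, 159, 176, 190, 196, 203, 221, 227, 240, 246]

Fragment lengths:
  29→45: 16 bp
  45→57: 12 bp
  57→65: 8 bp
  65→71: 6 bp
  71→79: 8 bp
  79→88: 9 bp
  88→94: 6 bp
  94→105: 11 bp
  105→113: 8 bp
  113→122: 9 bp
  122→132: 10 bp
  132→147: 15 bp
  147→159: 12 bp
  159→176: 17 bp
  176→190: 14 bp
  190→196: 6 bp
  196→203: 7 bp
  203→221: 18 bp
  221→227: 6 bp
  227→240: 13 bp
  240→246: 6 bp
  246→29 (wrap): 248-246+29 = 31 bp

[6,6,6,6,6,7,8,8,8,9,9,10,11,12,12,13,14,15,16,17,18,31]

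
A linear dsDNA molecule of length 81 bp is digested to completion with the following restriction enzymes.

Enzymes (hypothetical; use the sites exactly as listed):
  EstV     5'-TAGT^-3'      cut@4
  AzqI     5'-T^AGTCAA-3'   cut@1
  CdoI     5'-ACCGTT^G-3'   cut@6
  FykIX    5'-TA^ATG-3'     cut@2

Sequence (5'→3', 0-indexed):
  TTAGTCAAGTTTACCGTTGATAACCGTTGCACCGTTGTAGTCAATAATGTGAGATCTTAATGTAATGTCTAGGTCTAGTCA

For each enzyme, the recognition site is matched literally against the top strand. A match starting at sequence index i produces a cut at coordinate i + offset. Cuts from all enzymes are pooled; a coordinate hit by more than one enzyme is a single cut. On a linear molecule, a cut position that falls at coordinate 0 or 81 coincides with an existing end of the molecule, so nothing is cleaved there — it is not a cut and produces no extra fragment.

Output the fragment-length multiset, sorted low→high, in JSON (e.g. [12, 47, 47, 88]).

[2,2,2,3,3,5,5,8,10,13,13,15]

Site scan:
  EstV (TAGT, off=4): starts [1, 37, 75] → cuts [5, 41, 79]
  AzqI (TAGTCAA, off=1): starts [1, 37] → cuts [2, 38]
  CdoI (ACCGTTG, off=6): starts [12, 22, 30] → cuts [18, 28, 36]
  FykIX (TAATG, off=2): starts [44, 57, 62] → cuts [46, 59, 64]

Pooled cuts: [2, 5, 18, 28, 36, 38, 41, 46, 59, 64, 79]

Fragments:
  [0,2): 2 bp
  [2,5): 3 bp
  [5,18): 13 bp
  [18,28): 10 bp
  [28,36): 8 bp
  [36,38): 2 bp
  [38,41): 3 bp
  [41,46): 5 bp
  [46,59): 13 bp
  [59,64): 5 bp
  [64,79): 15 bp
  [79,81): 2 bp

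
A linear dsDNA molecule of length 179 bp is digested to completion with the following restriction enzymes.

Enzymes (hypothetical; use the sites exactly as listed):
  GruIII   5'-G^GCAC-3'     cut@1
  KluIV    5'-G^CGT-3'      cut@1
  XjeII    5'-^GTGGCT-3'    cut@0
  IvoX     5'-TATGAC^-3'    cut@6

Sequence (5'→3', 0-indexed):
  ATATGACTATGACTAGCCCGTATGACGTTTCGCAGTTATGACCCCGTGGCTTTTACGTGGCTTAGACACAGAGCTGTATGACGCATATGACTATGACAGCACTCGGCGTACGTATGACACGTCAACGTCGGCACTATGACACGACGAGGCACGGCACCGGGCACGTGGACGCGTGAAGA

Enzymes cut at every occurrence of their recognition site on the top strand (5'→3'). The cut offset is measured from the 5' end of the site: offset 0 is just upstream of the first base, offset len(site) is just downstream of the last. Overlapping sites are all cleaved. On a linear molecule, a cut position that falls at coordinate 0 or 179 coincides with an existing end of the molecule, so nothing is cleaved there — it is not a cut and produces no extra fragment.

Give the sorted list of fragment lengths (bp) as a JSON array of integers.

[3,5,6,6,7,7,8,8,9,9,10,11,11,12,12,13,16,26]

Scan for sites:
  GruIII GGCAC/1: at [129, 147, 152, 159] ⇒ [130, 148, 153, 160]
  KluIV GCGT/1: at [105, 170] ⇒ [106, 171]
  XjeII GTGGCT/0: at [45, 56] ⇒ [45, 56]
  IvoX TATGAC/6: at [1, 7, 20, 36, 76, 85, 91, 112, 134] ⇒ [7, 13, 26, 42, 82, 91, 97, 118, 140]

Pooled cuts: [7, 13, 26, 42, 45, 56, 82, 91, 97, 106, 118, 130, 140, 148, 153, 160, 171]

Fragments:
  [0,7): 7 bp
  [7,13): 6 bp
  [13,26): 13 bp
  [26,42): 16 bp
  [42,45): 3 bp
  [45,56): 11 bp
  [56,82): 26 bp
  [82,91): 9 bp
  [91,97): 6 bp
  [97,106): 9 bp
  [106,118): 12 bp
  [118,130): 12 bp
  [130,140): 10 bp
  [140,148): 8 bp
  [148,153): 5 bp
  [153,160): 7 bp
  [160,171): 11 bp
  [171,179): 8 bp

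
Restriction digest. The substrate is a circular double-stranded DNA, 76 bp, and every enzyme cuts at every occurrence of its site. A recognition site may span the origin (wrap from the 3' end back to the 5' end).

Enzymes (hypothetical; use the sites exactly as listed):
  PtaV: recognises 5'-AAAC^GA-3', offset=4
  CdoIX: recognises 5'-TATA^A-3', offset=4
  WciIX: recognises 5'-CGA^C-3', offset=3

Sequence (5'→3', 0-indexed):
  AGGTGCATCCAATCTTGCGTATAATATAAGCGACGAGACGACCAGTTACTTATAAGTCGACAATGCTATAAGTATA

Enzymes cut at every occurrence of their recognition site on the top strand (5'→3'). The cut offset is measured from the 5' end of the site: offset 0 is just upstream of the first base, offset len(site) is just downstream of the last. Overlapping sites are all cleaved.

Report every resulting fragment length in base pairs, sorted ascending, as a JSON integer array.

[5,5,6,6,8,10,13,23]

Site scan:
  PtaV (AAACGA, off=4): no sites
  CdoIX TATAA/4: at [19, 24, 50, 66, 72] ⇒ [0, 23, 28, 54, 70]
  WciIX CGAC/3: at [30, 38, 57] ⇒ [33, 41, 60]

Pooled cuts: [0, 23, 28, 33, 41, 54, 60, 70]

Fragments:
  0→23: 23 bp
  23→28: 5 bp
  28→33: 5 bp
  33→41: 8 bp
  41→54: 13 bp
  54→60: 6 bp
  60→70: 10 bp
  70→0 (wrap): 76-70+0 = 6 bp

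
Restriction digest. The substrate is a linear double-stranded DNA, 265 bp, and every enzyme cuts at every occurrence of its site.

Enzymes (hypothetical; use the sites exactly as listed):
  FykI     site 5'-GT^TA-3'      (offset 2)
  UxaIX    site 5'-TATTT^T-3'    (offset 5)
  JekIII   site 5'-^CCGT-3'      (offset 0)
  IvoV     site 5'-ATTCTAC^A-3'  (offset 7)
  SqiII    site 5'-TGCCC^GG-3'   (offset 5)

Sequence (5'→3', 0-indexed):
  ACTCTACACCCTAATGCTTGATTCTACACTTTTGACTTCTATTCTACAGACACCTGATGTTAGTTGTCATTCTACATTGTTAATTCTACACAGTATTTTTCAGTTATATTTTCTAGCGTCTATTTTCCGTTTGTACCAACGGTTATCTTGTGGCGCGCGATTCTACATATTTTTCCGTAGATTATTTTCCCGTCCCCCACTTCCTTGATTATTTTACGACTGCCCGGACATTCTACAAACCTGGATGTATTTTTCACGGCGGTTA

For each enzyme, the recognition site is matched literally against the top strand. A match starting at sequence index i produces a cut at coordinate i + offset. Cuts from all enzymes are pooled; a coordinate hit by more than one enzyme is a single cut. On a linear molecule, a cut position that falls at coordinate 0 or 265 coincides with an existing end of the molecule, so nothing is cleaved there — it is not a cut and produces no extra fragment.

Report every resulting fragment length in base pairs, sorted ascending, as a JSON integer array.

Site scan:
  FykI GTTA/2: at [58, 78, 102, 141, 261] ⇒ [60, 80, 104, 143, 263]
  UxaIX TATTTT/5: at [93, 106, 120, 167, 182, 209, 247] ⇒ [98, 111, 125, 172, 187, 214, 252]
  JekIII CCGT/0: at [126, 174, 189] ⇒ [126, 174, 189]
  IvoV ATTCTACA/7: at [20, 40, 68, 82, 159, 229] ⇒ [27, 47, 75, 89, 166, 236]
  SqiII TGCCCGG/5: at [220] ⇒ [225]

All cut coordinates (distinct, sorted): [27, 47, 60, 75, 80, 89, 98, 104, 111, 125, 126, 143, 166, 172, 174, 187, 189, 214, 225, 236, 252, 263]

Fragments:
  [0,27): 27 bp
  [27,47): 20 bp
  [47,60): 13 bp
  [60,75): 15 bp
  [75,80): 5 bp
  [80,89): 9 bp
  [89,98): 9 bp
  [98,104): 6 bp
  [104,111): 7 bp
  [111,125): 14 bp
  [125,126): 1 bp
  [126,143): 17 bp
  [143,166): 23 bp
  [166,172): 6 bp
  [172,174): 2 bp
  [174,187): 13 bp
  [187,189): 2 bp
  [189,214): 25 bp
  [214,225): 11 bp
  [225,236): 11 bp
  [236,252): 16 bp
  [252,263): 11 bp
  [263,265): 2 bp

[1,2,2,2,5,6,6,7,9,9,11,11,11,13,13,14,15,16,17,20,23,25,27]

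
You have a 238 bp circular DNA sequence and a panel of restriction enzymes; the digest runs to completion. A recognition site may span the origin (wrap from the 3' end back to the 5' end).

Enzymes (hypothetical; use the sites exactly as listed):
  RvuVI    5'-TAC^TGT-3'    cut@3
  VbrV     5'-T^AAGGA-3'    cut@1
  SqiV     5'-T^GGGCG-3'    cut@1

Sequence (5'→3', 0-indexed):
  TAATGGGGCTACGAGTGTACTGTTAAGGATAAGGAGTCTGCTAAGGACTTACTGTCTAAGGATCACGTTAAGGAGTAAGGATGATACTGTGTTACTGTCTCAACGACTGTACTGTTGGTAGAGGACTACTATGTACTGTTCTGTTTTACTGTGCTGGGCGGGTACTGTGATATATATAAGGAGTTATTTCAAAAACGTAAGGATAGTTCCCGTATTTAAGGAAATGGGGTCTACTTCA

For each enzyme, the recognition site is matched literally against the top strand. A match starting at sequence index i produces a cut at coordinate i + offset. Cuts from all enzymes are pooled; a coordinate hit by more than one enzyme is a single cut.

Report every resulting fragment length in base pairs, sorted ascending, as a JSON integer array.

[4,5,6,6,7,8,10,10,11,12,12,12,13,17,19,21,24,41]

Per-enzyme occurrences:
  RvuVI (TACTGT, off=3): starts [17, 49, 84, 92, 109, 133, 146, 162] → cuts [20, 52, 87, 95, 112, 136, 149, 165]
  VbrV (TAAGGA, off=1): starts [23, 29, 41, 56, 68, 75, 176, 197, 216] → cuts [24, 30, 42, 57, 69, 76, 177, 198, 217]
  SqiV (TGGGCG, off=1): starts [154] → cuts [155]

All cut coordinates (distinct, sorted): [20, 24, 30, 42, 52, 57, 69, 76, 87, 95, 112, 136, 149, 155, 165, 177, 198, 217]

Fragments:
  20→24: 4 bp
  24→30: 6 bp
  30→42: 12 bp
  42→52: 10 bp
  52→57: 5 bp
  57→69: 12 bp
  69→76: 7 bp
  76→87: 11 bp
  87→95: 8 bp
  95→112: 17 bp
  112→136: 24 bp
  136→149: 13 bp
  149→155: 6 bp
  155→165: 10 bp
  165→177: 12 bp
  177→198: 21 bp
  198→217: 19 bp
  217→20 (wrap): 238-217+20 = 41 bp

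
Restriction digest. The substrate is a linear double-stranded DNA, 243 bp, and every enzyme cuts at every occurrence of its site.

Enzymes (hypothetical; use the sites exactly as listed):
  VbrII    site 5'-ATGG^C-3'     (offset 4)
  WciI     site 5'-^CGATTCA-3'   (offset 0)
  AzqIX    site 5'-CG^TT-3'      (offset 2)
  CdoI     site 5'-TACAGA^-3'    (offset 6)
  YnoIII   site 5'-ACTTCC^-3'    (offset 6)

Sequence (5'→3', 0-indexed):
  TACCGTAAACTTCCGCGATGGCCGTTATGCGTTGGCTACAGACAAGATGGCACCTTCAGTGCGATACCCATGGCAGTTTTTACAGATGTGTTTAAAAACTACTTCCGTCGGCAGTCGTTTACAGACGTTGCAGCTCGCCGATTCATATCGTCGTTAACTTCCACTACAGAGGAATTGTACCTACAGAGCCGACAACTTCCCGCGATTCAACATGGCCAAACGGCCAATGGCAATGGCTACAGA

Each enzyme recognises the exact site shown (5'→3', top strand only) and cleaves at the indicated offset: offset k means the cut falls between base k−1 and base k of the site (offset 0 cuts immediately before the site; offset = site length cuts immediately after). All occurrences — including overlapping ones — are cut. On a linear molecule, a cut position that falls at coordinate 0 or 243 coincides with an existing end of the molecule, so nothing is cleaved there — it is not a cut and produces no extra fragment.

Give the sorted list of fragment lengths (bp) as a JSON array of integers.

Scan for sites:
  VbrII ATGGC/4: at [17, 46, 69, 211, 226, 232] ⇒ [21, 50, 73, 215, 230, 236]
  WciI CGATTCA/0: at [138, 202] ⇒ [138, 202]
  AzqIX CGTT/2: at [22, 29, 115, 125, 151] ⇒ [24, 31, 117, 127, 153]
  CdoI TACAGA/6: at [36, 80, 119, 164, 181, 237] ⇒ [42, 86, 125, 170, 187] (position 243 is a terminus of the linear molecule — no cut)
  YnoIII ACTTCC/6: at [8, 100, 156, 194] ⇒ [14, 106, 162, 200]

All cut coordinates (distinct, sorted): [14, 21, 24, 31, 42, 50, 73, 86, 106, 117, 125, 127, 138, 153, 162, 170, 187, 200, 202, 215, 230, 236]

Fragments:
  [0,14): 14 bp
  [14,21): 7 bp
  [21,24): 3 bp
  [24,31): 7 bp
  [31,42): 11 bp
  [42,50): 8 bp
  [50,73): 23 bp
  [73,86): 13 bp
  [86,106): 20 bp
  [106,117): 11 bp
  [117,125): 8 bp
  [125,127): 2 bp
  [127,138): 11 bp
  [138,153): 15 bp
  [153,162): 9 bp
  [162,170): 8 bp
  [170,187): 17 bp
  [187,200): 13 bp
  [200,202): 2 bp
  [202,215): 13 bp
  [215,230): 15 bp
  [230,236): 6 bp
  [236,243): 7 bp

[2,2,3,6,7,7,7,8,8,8,9,11,11,11,13,13,13,14,15,15,17,20,23]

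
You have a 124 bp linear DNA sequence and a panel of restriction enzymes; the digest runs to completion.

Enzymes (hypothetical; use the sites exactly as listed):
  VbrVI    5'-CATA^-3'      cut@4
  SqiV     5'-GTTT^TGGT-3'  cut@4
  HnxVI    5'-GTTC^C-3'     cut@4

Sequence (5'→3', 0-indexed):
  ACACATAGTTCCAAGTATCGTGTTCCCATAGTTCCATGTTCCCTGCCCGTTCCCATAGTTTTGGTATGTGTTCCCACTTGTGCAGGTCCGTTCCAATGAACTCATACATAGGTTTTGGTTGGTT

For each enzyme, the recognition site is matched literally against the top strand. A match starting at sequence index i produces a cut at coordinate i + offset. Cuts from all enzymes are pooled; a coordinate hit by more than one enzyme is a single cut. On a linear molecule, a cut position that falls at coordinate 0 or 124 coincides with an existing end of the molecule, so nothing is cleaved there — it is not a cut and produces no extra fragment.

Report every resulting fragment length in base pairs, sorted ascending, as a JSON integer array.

[4,4,4,4,5,5,5,7,7,9,11,12,13,14,20]

Scan for sites:
  VbrVI CATA/4: at [3, 26, 53, 102, 106] ⇒ [7, 30, 57, 106, 110]
  SqiV GTTTTGGT/4: at [57, 111] ⇒ [61, 115]
  HnxVI GTTCC/4: at [7, 21, 30, 37, 48, 69, 89] ⇒ [11, 25, 34, 41, 52, 73, 93]

All cut coordinates (distinct, sorted): [7, 11, 25, 30, 34, 41, 52, 57, 61, 73, 93, 106, 110, 115]

Fragments:
  [0,7): 7 bp
  [7,11): 4 bp
  [11,25): 14 bp
  [25,30): 5 bp
  [30,34): 4 bp
  [34,41): 7 bp
  [41,52): 11 bp
  [52,57): 5 bp
  [57,61): 4 bp
  [61,73): 12 bp
  [73,93): 20 bp
  [93,106): 13 bp
  [106,110): 4 bp
  [110,115): 5 bp
  [115,124): 9 bp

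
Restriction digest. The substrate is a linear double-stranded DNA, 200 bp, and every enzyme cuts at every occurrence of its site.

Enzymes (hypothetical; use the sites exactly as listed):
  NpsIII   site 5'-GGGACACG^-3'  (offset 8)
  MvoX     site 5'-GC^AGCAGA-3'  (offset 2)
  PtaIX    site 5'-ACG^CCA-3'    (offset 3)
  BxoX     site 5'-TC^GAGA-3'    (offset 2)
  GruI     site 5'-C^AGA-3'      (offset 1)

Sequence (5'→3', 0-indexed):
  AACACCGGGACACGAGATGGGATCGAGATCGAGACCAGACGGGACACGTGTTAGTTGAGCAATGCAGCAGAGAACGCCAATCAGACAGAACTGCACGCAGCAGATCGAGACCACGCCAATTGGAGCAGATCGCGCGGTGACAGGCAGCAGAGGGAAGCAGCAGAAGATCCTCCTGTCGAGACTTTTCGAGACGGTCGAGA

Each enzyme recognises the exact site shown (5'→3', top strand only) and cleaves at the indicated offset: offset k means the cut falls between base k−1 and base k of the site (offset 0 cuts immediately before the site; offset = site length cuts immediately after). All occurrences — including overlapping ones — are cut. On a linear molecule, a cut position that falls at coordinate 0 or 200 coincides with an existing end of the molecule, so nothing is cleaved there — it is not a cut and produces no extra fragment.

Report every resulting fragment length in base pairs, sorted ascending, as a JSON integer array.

Scan for sites:
  NpsIII GGGACACG/8: at [6, 40] ⇒ [14, 48]
  MvoX GCAGCAGA/2: at [63, 96, 143, 156] ⇒ [65, 98, 145, 158]
  PtaIX ACGCCA/3: at [73, 112] ⇒ [76, 115]
  BxoX TCGAGA/2: at [22, 28, 104, 175, 185, 194] ⇒ [24, 30, 106, 177, 187, 196]
  GruI CAGA/1: at [35, 67, 81, 85, 100, 125, 147, 160] ⇒ [36, 68, 82, 86, 101, 126, 148, 161]

All cut coordinates (distinct, sorted): [14, 24, 30, 36, 48, 65, 68, 76, 82, 86, 98, 101, 106, 115, 126, 145, 148, 158, 161, 177, 187, 196]

Fragment lengths:
  [0,14): 14 bp
  [14,24): 10 bp
  [24,30): 6 bp
  [30,36): 6 bp
  [36,48): 12 bp
  [48,65): 17 bp
  [65,68): 3 bp
  [68,76): 8 bp
  [76,82): 6 bp
  [82,86): 4 bp
  [86,98): 12 bp
  [98,101): 3 bp
  [101,106): 5 bp
  [106,115): 9 bp
  [115,126): 11 bp
  [126,145): 19 bp
  [145,148): 3 bp
  [148,158): 10 bp
  [158,161): 3 bp
  [161,177): 16 bp
  [177,187): 10 bp
  [187,196): 9 bp
  [196,200): 4 bp

[3,3,3,3,4,4,5,6,6,6,8,9,9,10,10,10,11,12,12,14,16,17,19]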